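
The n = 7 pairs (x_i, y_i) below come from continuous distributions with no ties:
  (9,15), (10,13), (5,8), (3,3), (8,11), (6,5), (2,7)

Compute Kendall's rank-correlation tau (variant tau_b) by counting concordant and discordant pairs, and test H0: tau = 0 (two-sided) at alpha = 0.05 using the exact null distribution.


Step 1: Enumerate the 21 unordered pairs (i,j) with i<j and classify each by sign(x_j-x_i) * sign(y_j-y_i).
  (1,2):dx=+1,dy=-2->D; (1,3):dx=-4,dy=-7->C; (1,4):dx=-6,dy=-12->C; (1,5):dx=-1,dy=-4->C
  (1,6):dx=-3,dy=-10->C; (1,7):dx=-7,dy=-8->C; (2,3):dx=-5,dy=-5->C; (2,4):dx=-7,dy=-10->C
  (2,5):dx=-2,dy=-2->C; (2,6):dx=-4,dy=-8->C; (2,7):dx=-8,dy=-6->C; (3,4):dx=-2,dy=-5->C
  (3,5):dx=+3,dy=+3->C; (3,6):dx=+1,dy=-3->D; (3,7):dx=-3,dy=-1->C; (4,5):dx=+5,dy=+8->C
  (4,6):dx=+3,dy=+2->C; (4,7):dx=-1,dy=+4->D; (5,6):dx=-2,dy=-6->C; (5,7):dx=-6,dy=-4->C
  (6,7):dx=-4,dy=+2->D
Step 2: C = 17, D = 4, total pairs = 21.
Step 3: tau = (C - D)/(n(n-1)/2) = (17 - 4)/21 = 0.619048.
Step 4: Exact two-sided p-value (enumerate n! = 5040 permutations of y under H0): p = 0.069048.
Step 5: alpha = 0.05. fail to reject H0.

tau_b = 0.6190 (C=17, D=4), p = 0.069048, fail to reject H0.


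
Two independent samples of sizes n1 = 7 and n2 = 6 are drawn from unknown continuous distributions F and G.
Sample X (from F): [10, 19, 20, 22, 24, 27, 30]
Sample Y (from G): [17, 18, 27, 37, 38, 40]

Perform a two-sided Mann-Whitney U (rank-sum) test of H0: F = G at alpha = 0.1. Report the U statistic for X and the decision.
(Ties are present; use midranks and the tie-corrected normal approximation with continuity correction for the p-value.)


Step 1: Combine and sort all 13 observations; assign midranks.
sorted (value, group): (10,X), (17,Y), (18,Y), (19,X), (20,X), (22,X), (24,X), (27,X), (27,Y), (30,X), (37,Y), (38,Y), (40,Y)
ranks: 10->1, 17->2, 18->3, 19->4, 20->5, 22->6, 24->7, 27->8.5, 27->8.5, 30->10, 37->11, 38->12, 40->13
Step 2: Rank sum for X: R1 = 1 + 4 + 5 + 6 + 7 + 8.5 + 10 = 41.5.
Step 3: U_X = R1 - n1(n1+1)/2 = 41.5 - 7*8/2 = 41.5 - 28 = 13.5.
       U_Y = n1*n2 - U_X = 42 - 13.5 = 28.5.
Step 4: Ties are present, so use the tie-corrected normal approximation (with continuity correction) for the p-value.
Step 5: p-value = 0.316645; compare to alpha = 0.1. fail to reject H0.

U_X = 13.5, p = 0.316645, fail to reject H0 at alpha = 0.1.


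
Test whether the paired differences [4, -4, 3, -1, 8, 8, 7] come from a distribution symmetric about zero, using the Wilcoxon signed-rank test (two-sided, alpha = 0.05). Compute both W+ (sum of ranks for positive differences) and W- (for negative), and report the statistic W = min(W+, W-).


Step 1: Drop any zero differences (none here) and take |d_i|.
|d| = [4, 4, 3, 1, 8, 8, 7]
Step 2: Midrank |d_i| (ties get averaged ranks).
ranks: |4|->3.5, |4|->3.5, |3|->2, |1|->1, |8|->6.5, |8|->6.5, |7|->5
Step 3: Attach original signs; sum ranks with positive sign and with negative sign.
W+ = 3.5 + 2 + 6.5 + 6.5 + 5 = 23.5
W- = 3.5 + 1 = 4.5
(Check: W+ + W- = 28 should equal n(n+1)/2 = 28.)
Step 4: Test statistic W = min(W+, W-) = 4.5.
Step 5: Ties in |d|, so use the tie-corrected normal approximation.
        E[W] = n(n+1)/4 = 7*8/4 = 14.
        Tie groups: |d|=4 (t=2), |d|=8 (t=2); sum(t^3 - t) = 12.
        Var[W] = n(n+1)(2n+1)/24 - sum(t^3-t)/48 = 840/24 - 12/48 = 34.75.
        z = (W - E[W]) / sqrt(Var[W]) = (4.5 - 14) / 5.8949 = -1.6116.
        Two-sided p = 2*Phi(z) = 0.107058.
Step 6: alpha = 0.05. fail to reject H0.

W+ = 23.5, W- = 4.5, W = min = 4.5, p = 0.107058, fail to reject H0.


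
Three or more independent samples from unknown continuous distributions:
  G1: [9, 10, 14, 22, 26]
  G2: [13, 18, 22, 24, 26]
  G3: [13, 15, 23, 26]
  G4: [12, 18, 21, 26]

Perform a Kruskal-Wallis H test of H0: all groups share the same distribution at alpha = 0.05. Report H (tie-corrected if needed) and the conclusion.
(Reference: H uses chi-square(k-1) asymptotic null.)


Step 1: Combine all N = 18 observations and assign midranks.
sorted (value, group, rank): (9,G1,1), (10,G1,2), (12,G4,3), (13,G2,4.5), (13,G3,4.5), (14,G1,6), (15,G3,7), (18,G2,8.5), (18,G4,8.5), (21,G4,10), (22,G1,11.5), (22,G2,11.5), (23,G3,13), (24,G2,14), (26,G1,16.5), (26,G2,16.5), (26,G3,16.5), (26,G4,16.5)
Step 2: Sum ranks within each group.
R_1 = 37 (n_1 = 5)
R_2 = 55 (n_2 = 5)
R_3 = 41 (n_3 = 4)
R_4 = 38 (n_4 = 4)
Step 3: H = 12/(N(N+1)) * sum(R_i^2/n_i) - 3(N+1)
     = 12/(18*19) * (37^2/5 + 55^2/5 + 41^2/4 + 38^2/4) - 3*19
     = 0.035088 * 1660.05 - 57
     = 1.247368.
Step 4: Ties present; correction factor C = 1 - 78/(18^3 - 18) = 0.986584. Corrected H = 1.247368 / 0.986584 = 1.264331.
Step 5: Under H0, H ~ chi^2(3); p-value = 0.737620.
Step 6: alpha = 0.05. fail to reject H0.

H = 1.2643, df = 3, p = 0.737620, fail to reject H0.


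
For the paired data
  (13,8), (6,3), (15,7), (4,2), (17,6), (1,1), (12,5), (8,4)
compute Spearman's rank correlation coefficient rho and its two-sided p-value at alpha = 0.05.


Step 1: Rank x and y separately (midranks; no ties here).
rank(x): 13->6, 6->3, 15->7, 4->2, 17->8, 1->1, 12->5, 8->4
rank(y): 8->8, 3->3, 7->7, 2->2, 6->6, 1->1, 5->5, 4->4
Step 2: d_i = R_x(i) - R_y(i); compute d_i^2.
  (6-8)^2=4, (3-3)^2=0, (7-7)^2=0, (2-2)^2=0, (8-6)^2=4, (1-1)^2=0, (5-5)^2=0, (4-4)^2=0
sum(d^2) = 8.
Step 3: rho = 1 - 6*8 / (8*(8^2 - 1)) = 1 - 48/504 = 0.904762.
Step 4: Under H0, t = rho * sqrt((n-2)/(1-rho^2)) = 5.2034 ~ t(6).
Step 5: Two-sided p-value from the t-distribution with 6 df = 0.002008.
Step 6: alpha = 0.05. reject H0.

rho = 0.9048, p = 0.002008, reject H0 at alpha = 0.05.


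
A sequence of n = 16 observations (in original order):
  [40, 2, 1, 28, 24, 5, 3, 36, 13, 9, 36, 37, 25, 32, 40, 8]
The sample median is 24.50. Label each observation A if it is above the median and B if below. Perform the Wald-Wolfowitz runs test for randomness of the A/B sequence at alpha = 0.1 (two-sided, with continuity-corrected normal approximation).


Step 1: Compute median = 24.50; label A = above, B = below.
Labels in order: ABBABBBABBAAAAAB  (n_A = 8, n_B = 8)
Step 2: Count runs R = 8.
Step 3: Under H0 (random ordering), E[R] = 2*n_A*n_B/(n_A+n_B) + 1 = 2*8*8/16 + 1 = 9.0000.
        Var[R] = 2*n_A*n_B*(2*n_A*n_B - n_A - n_B) / ((n_A+n_B)^2 * (n_A+n_B-1)) = 14336/3840 = 3.7333.
        SD[R] = 1.9322.
Step 4: Continuity-corrected z = (R + 0.5 - E[R]) / SD[R] = (8 + 0.5 - 9.0000) / 1.9322 = -0.2588.
Step 5: Two-sided p-value via normal approximation = 2*(1 - Phi(|z|)) = 0.795809.
Step 6: alpha = 0.1. fail to reject H0.

R = 8, z = -0.2588, p = 0.795809, fail to reject H0.


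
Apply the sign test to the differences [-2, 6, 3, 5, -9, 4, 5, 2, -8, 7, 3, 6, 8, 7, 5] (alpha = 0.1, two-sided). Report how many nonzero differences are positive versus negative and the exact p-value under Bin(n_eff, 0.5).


Step 1: Discard zero differences. Original n = 15; n_eff = number of nonzero differences = 15.
Nonzero differences (with sign): -2, +6, +3, +5, -9, +4, +5, +2, -8, +7, +3, +6, +8, +7, +5
Step 2: Count signs: positive = 12, negative = 3.
Step 3: Under H0: P(positive) = 0.5, so the number of positives S ~ Bin(15, 0.5).
Step 4: Two-sided exact p-value = sum of Bin(15,0.5) probabilities at or below the observed probability = 0.035156.
Step 5: alpha = 0.1. reject H0.

n_eff = 15, pos = 12, neg = 3, p = 0.035156, reject H0.


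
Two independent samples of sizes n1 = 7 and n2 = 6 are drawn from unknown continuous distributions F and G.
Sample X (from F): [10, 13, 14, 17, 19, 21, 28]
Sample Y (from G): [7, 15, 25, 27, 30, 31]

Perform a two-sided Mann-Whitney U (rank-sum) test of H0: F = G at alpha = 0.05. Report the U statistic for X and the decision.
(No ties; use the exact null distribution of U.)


Step 1: Combine and sort all 13 observations; assign midranks.
sorted (value, group): (7,Y), (10,X), (13,X), (14,X), (15,Y), (17,X), (19,X), (21,X), (25,Y), (27,Y), (28,X), (30,Y), (31,Y)
ranks: 7->1, 10->2, 13->3, 14->4, 15->5, 17->6, 19->7, 21->8, 25->9, 27->10, 28->11, 30->12, 31->13
Step 2: Rank sum for X: R1 = 2 + 3 + 4 + 6 + 7 + 8 + 11 = 41.
Step 3: U_X = R1 - n1(n1+1)/2 = 41 - 7*8/2 = 41 - 28 = 13.
       U_Y = n1*n2 - U_X = 42 - 13 = 29.
Step 4: No ties, so the exact null distribution of U (based on enumerating the C(13,7) = 1716 equally likely rank assignments) gives the two-sided p-value.
Step 5: p-value = 0.294872; compare to alpha = 0.05. fail to reject H0.

U_X = 13, p = 0.294872, fail to reject H0 at alpha = 0.05.


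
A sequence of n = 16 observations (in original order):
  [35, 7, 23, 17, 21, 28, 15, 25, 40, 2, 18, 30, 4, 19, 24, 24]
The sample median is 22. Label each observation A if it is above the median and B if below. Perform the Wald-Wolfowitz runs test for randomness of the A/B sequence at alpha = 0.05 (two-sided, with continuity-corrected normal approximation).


Step 1: Compute median = 22; label A = above, B = below.
Labels in order: ABABBABAABBABBAA  (n_A = 8, n_B = 8)
Step 2: Count runs R = 11.
Step 3: Under H0 (random ordering), E[R] = 2*n_A*n_B/(n_A+n_B) + 1 = 2*8*8/16 + 1 = 9.0000.
        Var[R] = 2*n_A*n_B*(2*n_A*n_B - n_A - n_B) / ((n_A+n_B)^2 * (n_A+n_B-1)) = 14336/3840 = 3.7333.
        SD[R] = 1.9322.
Step 4: Continuity-corrected z = (R - 0.5 - E[R]) / SD[R] = (11 - 0.5 - 9.0000) / 1.9322 = 0.7763.
Step 5: Two-sided p-value via normal approximation = 2*(1 - Phi(|z|)) = 0.437558.
Step 6: alpha = 0.05. fail to reject H0.

R = 11, z = 0.7763, p = 0.437558, fail to reject H0.


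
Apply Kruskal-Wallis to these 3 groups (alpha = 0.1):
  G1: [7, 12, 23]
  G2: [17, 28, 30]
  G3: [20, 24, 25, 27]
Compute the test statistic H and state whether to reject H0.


Step 1: Combine all N = 10 observations and assign midranks.
sorted (value, group, rank): (7,G1,1), (12,G1,2), (17,G2,3), (20,G3,4), (23,G1,5), (24,G3,6), (25,G3,7), (27,G3,8), (28,G2,9), (30,G2,10)
Step 2: Sum ranks within each group.
R_1 = 8 (n_1 = 3)
R_2 = 22 (n_2 = 3)
R_3 = 25 (n_3 = 4)
Step 3: H = 12/(N(N+1)) * sum(R_i^2/n_i) - 3(N+1)
     = 12/(10*11) * (8^2/3 + 22^2/3 + 25^2/4) - 3*11
     = 0.109091 * 338.917 - 33
     = 3.972727.
Step 4: No ties, so H is used without correction.
Step 5: Under H0, H ~ chi^2(2); p-value = 0.137193.
Step 6: alpha = 0.1. fail to reject H0.

H = 3.9727, df = 2, p = 0.137193, fail to reject H0.


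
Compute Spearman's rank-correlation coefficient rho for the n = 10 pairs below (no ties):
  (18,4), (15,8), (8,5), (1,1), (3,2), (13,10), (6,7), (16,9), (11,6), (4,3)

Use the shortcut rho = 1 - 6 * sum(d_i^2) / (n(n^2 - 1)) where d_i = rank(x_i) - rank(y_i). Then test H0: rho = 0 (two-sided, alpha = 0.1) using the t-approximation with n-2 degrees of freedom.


Step 1: Rank x and y separately (midranks; no ties here).
rank(x): 18->10, 15->8, 8->5, 1->1, 3->2, 13->7, 6->4, 16->9, 11->6, 4->3
rank(y): 4->4, 8->8, 5->5, 1->1, 2->2, 10->10, 7->7, 9->9, 6->6, 3->3
Step 2: d_i = R_x(i) - R_y(i); compute d_i^2.
  (10-4)^2=36, (8-8)^2=0, (5-5)^2=0, (1-1)^2=0, (2-2)^2=0, (7-10)^2=9, (4-7)^2=9, (9-9)^2=0, (6-6)^2=0, (3-3)^2=0
sum(d^2) = 54.
Step 3: rho = 1 - 6*54 / (10*(10^2 - 1)) = 1 - 324/990 = 0.672727.
Step 4: Under H0, t = rho * sqrt((n-2)/(1-rho^2)) = 2.5717 ~ t(8).
Step 5: Two-sided p-value from the t-distribution with 8 df = 0.033041.
Step 6: alpha = 0.1. reject H0.

rho = 0.6727, p = 0.033041, reject H0 at alpha = 0.1.


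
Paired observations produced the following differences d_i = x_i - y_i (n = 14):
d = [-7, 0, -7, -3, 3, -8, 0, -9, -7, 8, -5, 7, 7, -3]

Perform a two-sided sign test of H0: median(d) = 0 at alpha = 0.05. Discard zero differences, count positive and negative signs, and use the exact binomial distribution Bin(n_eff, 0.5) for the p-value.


Step 1: Discard zero differences. Original n = 14; n_eff = number of nonzero differences = 12.
Nonzero differences (with sign): -7, -7, -3, +3, -8, -9, -7, +8, -5, +7, +7, -3
Step 2: Count signs: positive = 4, negative = 8.
Step 3: Under H0: P(positive) = 0.5, so the number of positives S ~ Bin(12, 0.5).
Step 4: Two-sided exact p-value = sum of Bin(12,0.5) probabilities at or below the observed probability = 0.387695.
Step 5: alpha = 0.05. fail to reject H0.

n_eff = 12, pos = 4, neg = 8, p = 0.387695, fail to reject H0.


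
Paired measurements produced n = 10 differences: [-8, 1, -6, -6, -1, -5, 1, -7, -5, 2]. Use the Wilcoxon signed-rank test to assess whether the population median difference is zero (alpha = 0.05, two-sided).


Step 1: Drop any zero differences (none here) and take |d_i|.
|d| = [8, 1, 6, 6, 1, 5, 1, 7, 5, 2]
Step 2: Midrank |d_i| (ties get averaged ranks).
ranks: |8|->10, |1|->2, |6|->7.5, |6|->7.5, |1|->2, |5|->5.5, |1|->2, |7|->9, |5|->5.5, |2|->4
Step 3: Attach original signs; sum ranks with positive sign and with negative sign.
W+ = 2 + 2 + 4 = 8
W- = 10 + 7.5 + 7.5 + 2 + 5.5 + 9 + 5.5 = 47
(Check: W+ + W- = 55 should equal n(n+1)/2 = 55.)
Step 4: Test statistic W = min(W+, W-) = 8.
Step 5: Ties in |d|, so use the tie-corrected normal approximation.
        E[W] = n(n+1)/4 = 10*11/4 = 27.5.
        Tie groups: |d|=1 (t=3), |d|=5 (t=2), |d|=6 (t=2); sum(t^3 - t) = 36.
        Var[W] = n(n+1)(2n+1)/24 - sum(t^3-t)/48 = 2310/24 - 36/48 = 95.5.
        z = (W - E[W]) / sqrt(Var[W]) = (8 - 27.5) / 9.7724 = -1.9954.
        Two-sided p = 2*Phi(z) = 0.045998.
Step 6: alpha = 0.05. reject H0.

W+ = 8, W- = 47, W = min = 8, p = 0.045998, reject H0.


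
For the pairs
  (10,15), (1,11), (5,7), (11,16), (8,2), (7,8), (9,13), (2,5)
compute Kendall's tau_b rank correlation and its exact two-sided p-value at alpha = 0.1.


Step 1: Enumerate the 28 unordered pairs (i,j) with i<j and classify each by sign(x_j-x_i) * sign(y_j-y_i).
  (1,2):dx=-9,dy=-4->C; (1,3):dx=-5,dy=-8->C; (1,4):dx=+1,dy=+1->C; (1,5):dx=-2,dy=-13->C
  (1,6):dx=-3,dy=-7->C; (1,7):dx=-1,dy=-2->C; (1,8):dx=-8,dy=-10->C; (2,3):dx=+4,dy=-4->D
  (2,4):dx=+10,dy=+5->C; (2,5):dx=+7,dy=-9->D; (2,6):dx=+6,dy=-3->D; (2,7):dx=+8,dy=+2->C
  (2,8):dx=+1,dy=-6->D; (3,4):dx=+6,dy=+9->C; (3,5):dx=+3,dy=-5->D; (3,6):dx=+2,dy=+1->C
  (3,7):dx=+4,dy=+6->C; (3,8):dx=-3,dy=-2->C; (4,5):dx=-3,dy=-14->C; (4,6):dx=-4,dy=-8->C
  (4,7):dx=-2,dy=-3->C; (4,8):dx=-9,dy=-11->C; (5,6):dx=-1,dy=+6->D; (5,7):dx=+1,dy=+11->C
  (5,8):dx=-6,dy=+3->D; (6,7):dx=+2,dy=+5->C; (6,8):dx=-5,dy=-3->C; (7,8):dx=-7,dy=-8->C
Step 2: C = 21, D = 7, total pairs = 28.
Step 3: tau = (C - D)/(n(n-1)/2) = (21 - 7)/28 = 0.500000.
Step 4: Exact two-sided p-value (enumerate n! = 40320 permutations of y under H0): p = 0.108681.
Step 5: alpha = 0.1. fail to reject H0.

tau_b = 0.5000 (C=21, D=7), p = 0.108681, fail to reject H0.


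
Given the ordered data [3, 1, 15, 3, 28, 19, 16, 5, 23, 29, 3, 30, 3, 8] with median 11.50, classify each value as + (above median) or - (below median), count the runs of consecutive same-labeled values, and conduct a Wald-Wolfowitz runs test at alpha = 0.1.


Step 1: Compute median = 11.50; label A = above, B = below.
Labels in order: BBABAAABAABABB  (n_A = 7, n_B = 7)
Step 2: Count runs R = 9.
Step 3: Under H0 (random ordering), E[R] = 2*n_A*n_B/(n_A+n_B) + 1 = 2*7*7/14 + 1 = 8.0000.
        Var[R] = 2*n_A*n_B*(2*n_A*n_B - n_A - n_B) / ((n_A+n_B)^2 * (n_A+n_B-1)) = 8232/2548 = 3.2308.
        SD[R] = 1.7974.
Step 4: Continuity-corrected z = (R - 0.5 - E[R]) / SD[R] = (9 - 0.5 - 8.0000) / 1.7974 = 0.2782.
Step 5: Two-sided p-value via normal approximation = 2*(1 - Phi(|z|)) = 0.780879.
Step 6: alpha = 0.1. fail to reject H0.

R = 9, z = 0.2782, p = 0.780879, fail to reject H0.


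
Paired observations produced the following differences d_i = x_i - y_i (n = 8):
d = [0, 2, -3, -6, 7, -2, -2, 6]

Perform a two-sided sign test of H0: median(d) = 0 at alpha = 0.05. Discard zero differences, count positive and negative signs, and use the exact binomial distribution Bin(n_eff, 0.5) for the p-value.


Step 1: Discard zero differences. Original n = 8; n_eff = number of nonzero differences = 7.
Nonzero differences (with sign): +2, -3, -6, +7, -2, -2, +6
Step 2: Count signs: positive = 3, negative = 4.
Step 3: Under H0: P(positive) = 0.5, so the number of positives S ~ Bin(7, 0.5).
Step 4: Two-sided exact p-value = sum of Bin(7,0.5) probabilities at or below the observed probability = 1.000000.
Step 5: alpha = 0.05. fail to reject H0.

n_eff = 7, pos = 3, neg = 4, p = 1.000000, fail to reject H0.


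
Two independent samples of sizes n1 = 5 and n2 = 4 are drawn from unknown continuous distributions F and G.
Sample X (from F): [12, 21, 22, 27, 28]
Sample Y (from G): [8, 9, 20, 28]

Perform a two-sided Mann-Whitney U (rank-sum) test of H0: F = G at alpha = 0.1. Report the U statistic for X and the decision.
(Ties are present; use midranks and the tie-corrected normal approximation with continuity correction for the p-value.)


Step 1: Combine and sort all 9 observations; assign midranks.
sorted (value, group): (8,Y), (9,Y), (12,X), (20,Y), (21,X), (22,X), (27,X), (28,X), (28,Y)
ranks: 8->1, 9->2, 12->3, 20->4, 21->5, 22->6, 27->7, 28->8.5, 28->8.5
Step 2: Rank sum for X: R1 = 3 + 5 + 6 + 7 + 8.5 = 29.5.
Step 3: U_X = R1 - n1(n1+1)/2 = 29.5 - 5*6/2 = 29.5 - 15 = 14.5.
       U_Y = n1*n2 - U_X = 20 - 14.5 = 5.5.
Step 4: Ties are present, so use the tie-corrected normal approximation (with continuity correction) for the p-value.
Step 5: p-value = 0.325163; compare to alpha = 0.1. fail to reject H0.

U_X = 14.5, p = 0.325163, fail to reject H0 at alpha = 0.1.


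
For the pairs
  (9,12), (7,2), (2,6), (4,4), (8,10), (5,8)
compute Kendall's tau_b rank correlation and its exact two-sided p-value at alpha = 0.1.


Step 1: Enumerate the 15 unordered pairs (i,j) with i<j and classify each by sign(x_j-x_i) * sign(y_j-y_i).
  (1,2):dx=-2,dy=-10->C; (1,3):dx=-7,dy=-6->C; (1,4):dx=-5,dy=-8->C; (1,5):dx=-1,dy=-2->C
  (1,6):dx=-4,dy=-4->C; (2,3):dx=-5,dy=+4->D; (2,4):dx=-3,dy=+2->D; (2,5):dx=+1,dy=+8->C
  (2,6):dx=-2,dy=+6->D; (3,4):dx=+2,dy=-2->D; (3,5):dx=+6,dy=+4->C; (3,6):dx=+3,dy=+2->C
  (4,5):dx=+4,dy=+6->C; (4,6):dx=+1,dy=+4->C; (5,6):dx=-3,dy=-2->C
Step 2: C = 11, D = 4, total pairs = 15.
Step 3: tau = (C - D)/(n(n-1)/2) = (11 - 4)/15 = 0.466667.
Step 4: Exact two-sided p-value (enumerate n! = 720 permutations of y under H0): p = 0.272222.
Step 5: alpha = 0.1. fail to reject H0.

tau_b = 0.4667 (C=11, D=4), p = 0.272222, fail to reject H0.


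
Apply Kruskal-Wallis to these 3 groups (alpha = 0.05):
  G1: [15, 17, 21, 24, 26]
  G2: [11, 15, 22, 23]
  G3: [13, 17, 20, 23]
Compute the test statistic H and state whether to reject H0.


Step 1: Combine all N = 13 observations and assign midranks.
sorted (value, group, rank): (11,G2,1), (13,G3,2), (15,G1,3.5), (15,G2,3.5), (17,G1,5.5), (17,G3,5.5), (20,G3,7), (21,G1,8), (22,G2,9), (23,G2,10.5), (23,G3,10.5), (24,G1,12), (26,G1,13)
Step 2: Sum ranks within each group.
R_1 = 42 (n_1 = 5)
R_2 = 24 (n_2 = 4)
R_3 = 25 (n_3 = 4)
Step 3: H = 12/(N(N+1)) * sum(R_i^2/n_i) - 3(N+1)
     = 12/(13*14) * (42^2/5 + 24^2/4 + 25^2/4) - 3*14
     = 0.065934 * 653.05 - 42
     = 1.058242.
Step 4: Ties present; correction factor C = 1 - 18/(13^3 - 13) = 0.991758. Corrected H = 1.058242 / 0.991758 = 1.067036.
Step 5: Under H0, H ~ chi^2(2); p-value = 0.586538.
Step 6: alpha = 0.05. fail to reject H0.

H = 1.0670, df = 2, p = 0.586538, fail to reject H0.


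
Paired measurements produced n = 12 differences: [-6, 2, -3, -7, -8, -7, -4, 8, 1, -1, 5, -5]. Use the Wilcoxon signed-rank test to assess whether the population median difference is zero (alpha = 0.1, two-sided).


Step 1: Drop any zero differences (none here) and take |d_i|.
|d| = [6, 2, 3, 7, 8, 7, 4, 8, 1, 1, 5, 5]
Step 2: Midrank |d_i| (ties get averaged ranks).
ranks: |6|->8, |2|->3, |3|->4, |7|->9.5, |8|->11.5, |7|->9.5, |4|->5, |8|->11.5, |1|->1.5, |1|->1.5, |5|->6.5, |5|->6.5
Step 3: Attach original signs; sum ranks with positive sign and with negative sign.
W+ = 3 + 11.5 + 1.5 + 6.5 = 22.5
W- = 8 + 4 + 9.5 + 11.5 + 9.5 + 5 + 1.5 + 6.5 = 55.5
(Check: W+ + W- = 78 should equal n(n+1)/2 = 78.)
Step 4: Test statistic W = min(W+, W-) = 22.5.
Step 5: Ties in |d|, so use the tie-corrected normal approximation.
        E[W] = n(n+1)/4 = 12*13/4 = 39.
        Tie groups: |d|=1 (t=2), |d|=5 (t=2), |d|=7 (t=2), |d|=8 (t=2); sum(t^3 - t) = 24.
        Var[W] = n(n+1)(2n+1)/24 - sum(t^3-t)/48 = 3900/24 - 24/48 = 162.
        z = (W - E[W]) / sqrt(Var[W]) = (22.5 - 39) / 12.7279 = -1.2964.
        Two-sided p = 2*Phi(z) = 0.194851.
Step 6: alpha = 0.1. fail to reject H0.

W+ = 22.5, W- = 55.5, W = min = 22.5, p = 0.194851, fail to reject H0.


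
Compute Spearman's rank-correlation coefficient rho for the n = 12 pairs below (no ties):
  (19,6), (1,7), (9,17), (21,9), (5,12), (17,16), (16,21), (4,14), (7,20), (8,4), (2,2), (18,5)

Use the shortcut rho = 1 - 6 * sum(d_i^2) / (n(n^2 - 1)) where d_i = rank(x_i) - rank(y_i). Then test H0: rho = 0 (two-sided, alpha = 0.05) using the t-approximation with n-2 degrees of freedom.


Step 1: Rank x and y separately (midranks; no ties here).
rank(x): 19->11, 1->1, 9->7, 21->12, 5->4, 17->9, 16->8, 4->3, 7->5, 8->6, 2->2, 18->10
rank(y): 6->4, 7->5, 17->10, 9->6, 12->7, 16->9, 21->12, 14->8, 20->11, 4->2, 2->1, 5->3
Step 2: d_i = R_x(i) - R_y(i); compute d_i^2.
  (11-4)^2=49, (1-5)^2=16, (7-10)^2=9, (12-6)^2=36, (4-7)^2=9, (9-9)^2=0, (8-12)^2=16, (3-8)^2=25, (5-11)^2=36, (6-2)^2=16, (2-1)^2=1, (10-3)^2=49
sum(d^2) = 262.
Step 3: rho = 1 - 6*262 / (12*(12^2 - 1)) = 1 - 1572/1716 = 0.083916.
Step 4: Under H0, t = rho * sqrt((n-2)/(1-rho^2)) = 0.2663 ~ t(10).
Step 5: Two-sided p-value from the t-distribution with 10 df = 0.795415.
Step 6: alpha = 0.05. fail to reject H0.

rho = 0.0839, p = 0.795415, fail to reject H0 at alpha = 0.05.


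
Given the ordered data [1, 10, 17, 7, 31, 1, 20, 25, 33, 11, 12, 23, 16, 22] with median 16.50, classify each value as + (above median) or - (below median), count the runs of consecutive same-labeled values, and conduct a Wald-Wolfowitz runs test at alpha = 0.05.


Step 1: Compute median = 16.50; label A = above, B = below.
Labels in order: BBABABAAABBABA  (n_A = 7, n_B = 7)
Step 2: Count runs R = 10.
Step 3: Under H0 (random ordering), E[R] = 2*n_A*n_B/(n_A+n_B) + 1 = 2*7*7/14 + 1 = 8.0000.
        Var[R] = 2*n_A*n_B*(2*n_A*n_B - n_A - n_B) / ((n_A+n_B)^2 * (n_A+n_B-1)) = 8232/2548 = 3.2308.
        SD[R] = 1.7974.
Step 4: Continuity-corrected z = (R - 0.5 - E[R]) / SD[R] = (10 - 0.5 - 8.0000) / 1.7974 = 0.8345.
Step 5: Two-sided p-value via normal approximation = 2*(1 - Phi(|z|)) = 0.403986.
Step 6: alpha = 0.05. fail to reject H0.

R = 10, z = 0.8345, p = 0.403986, fail to reject H0.


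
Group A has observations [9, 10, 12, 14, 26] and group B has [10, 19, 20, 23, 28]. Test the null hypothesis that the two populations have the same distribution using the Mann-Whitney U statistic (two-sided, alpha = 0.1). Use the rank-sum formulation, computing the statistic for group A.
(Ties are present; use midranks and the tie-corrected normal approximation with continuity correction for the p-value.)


Step 1: Combine and sort all 10 observations; assign midranks.
sorted (value, group): (9,X), (10,X), (10,Y), (12,X), (14,X), (19,Y), (20,Y), (23,Y), (26,X), (28,Y)
ranks: 9->1, 10->2.5, 10->2.5, 12->4, 14->5, 19->6, 20->7, 23->8, 26->9, 28->10
Step 2: Rank sum for X: R1 = 1 + 2.5 + 4 + 5 + 9 = 21.5.
Step 3: U_X = R1 - n1(n1+1)/2 = 21.5 - 5*6/2 = 21.5 - 15 = 6.5.
       U_Y = n1*n2 - U_X = 25 - 6.5 = 18.5.
Step 4: Ties are present, so use the tie-corrected normal approximation (with continuity correction) for the p-value.
Step 5: p-value = 0.249153; compare to alpha = 0.1. fail to reject H0.

U_X = 6.5, p = 0.249153, fail to reject H0 at alpha = 0.1.


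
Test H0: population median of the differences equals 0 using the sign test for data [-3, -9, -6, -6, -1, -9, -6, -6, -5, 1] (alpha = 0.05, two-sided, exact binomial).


Step 1: Discard zero differences. Original n = 10; n_eff = number of nonzero differences = 10.
Nonzero differences (with sign): -3, -9, -6, -6, -1, -9, -6, -6, -5, +1
Step 2: Count signs: positive = 1, negative = 9.
Step 3: Under H0: P(positive) = 0.5, so the number of positives S ~ Bin(10, 0.5).
Step 4: Two-sided exact p-value = sum of Bin(10,0.5) probabilities at or below the observed probability = 0.021484.
Step 5: alpha = 0.05. reject H0.

n_eff = 10, pos = 1, neg = 9, p = 0.021484, reject H0.


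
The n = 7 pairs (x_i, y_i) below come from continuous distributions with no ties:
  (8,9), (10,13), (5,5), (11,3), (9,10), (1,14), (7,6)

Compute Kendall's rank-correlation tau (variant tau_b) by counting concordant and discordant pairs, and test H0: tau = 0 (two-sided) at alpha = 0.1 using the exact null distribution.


Step 1: Enumerate the 21 unordered pairs (i,j) with i<j and classify each by sign(x_j-x_i) * sign(y_j-y_i).
  (1,2):dx=+2,dy=+4->C; (1,3):dx=-3,dy=-4->C; (1,4):dx=+3,dy=-6->D; (1,5):dx=+1,dy=+1->C
  (1,6):dx=-7,dy=+5->D; (1,7):dx=-1,dy=-3->C; (2,3):dx=-5,dy=-8->C; (2,4):dx=+1,dy=-10->D
  (2,5):dx=-1,dy=-3->C; (2,6):dx=-9,dy=+1->D; (2,7):dx=-3,dy=-7->C; (3,4):dx=+6,dy=-2->D
  (3,5):dx=+4,dy=+5->C; (3,6):dx=-4,dy=+9->D; (3,7):dx=+2,dy=+1->C; (4,5):dx=-2,dy=+7->D
  (4,6):dx=-10,dy=+11->D; (4,7):dx=-4,dy=+3->D; (5,6):dx=-8,dy=+4->D; (5,7):dx=-2,dy=-4->C
  (6,7):dx=+6,dy=-8->D
Step 2: C = 10, D = 11, total pairs = 21.
Step 3: tau = (C - D)/(n(n-1)/2) = (10 - 11)/21 = -0.047619.
Step 4: Exact two-sided p-value (enumerate n! = 5040 permutations of y under H0): p = 1.000000.
Step 5: alpha = 0.1. fail to reject H0.

tau_b = -0.0476 (C=10, D=11), p = 1.000000, fail to reject H0.


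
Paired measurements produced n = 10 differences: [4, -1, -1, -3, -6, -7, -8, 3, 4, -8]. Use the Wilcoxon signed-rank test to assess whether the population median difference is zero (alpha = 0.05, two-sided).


Step 1: Drop any zero differences (none here) and take |d_i|.
|d| = [4, 1, 1, 3, 6, 7, 8, 3, 4, 8]
Step 2: Midrank |d_i| (ties get averaged ranks).
ranks: |4|->5.5, |1|->1.5, |1|->1.5, |3|->3.5, |6|->7, |7|->8, |8|->9.5, |3|->3.5, |4|->5.5, |8|->9.5
Step 3: Attach original signs; sum ranks with positive sign and with negative sign.
W+ = 5.5 + 3.5 + 5.5 = 14.5
W- = 1.5 + 1.5 + 3.5 + 7 + 8 + 9.5 + 9.5 = 40.5
(Check: W+ + W- = 55 should equal n(n+1)/2 = 55.)
Step 4: Test statistic W = min(W+, W-) = 14.5.
Step 5: Ties in |d|, so use the tie-corrected normal approximation.
        E[W] = n(n+1)/4 = 10*11/4 = 27.5.
        Tie groups: |d|=1 (t=2), |d|=3 (t=2), |d|=4 (t=2), |d|=8 (t=2); sum(t^3 - t) = 24.
        Var[W] = n(n+1)(2n+1)/24 - sum(t^3-t)/48 = 2310/24 - 24/48 = 95.75.
        z = (W - E[W]) / sqrt(Var[W]) = (14.5 - 27.5) / 9.7852 = -1.3285.
        Two-sided p = 2*Phi(z) = 0.184000.
Step 6: alpha = 0.05. fail to reject H0.

W+ = 14.5, W- = 40.5, W = min = 14.5, p = 0.184000, fail to reject H0.


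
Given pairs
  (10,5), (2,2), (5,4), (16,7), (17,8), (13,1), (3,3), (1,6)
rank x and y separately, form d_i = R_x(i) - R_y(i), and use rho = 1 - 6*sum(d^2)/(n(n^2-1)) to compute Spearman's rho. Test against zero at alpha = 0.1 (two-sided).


Step 1: Rank x and y separately (midranks; no ties here).
rank(x): 10->5, 2->2, 5->4, 16->7, 17->8, 13->6, 3->3, 1->1
rank(y): 5->5, 2->2, 4->4, 7->7, 8->8, 1->1, 3->3, 6->6
Step 2: d_i = R_x(i) - R_y(i); compute d_i^2.
  (5-5)^2=0, (2-2)^2=0, (4-4)^2=0, (7-7)^2=0, (8-8)^2=0, (6-1)^2=25, (3-3)^2=0, (1-6)^2=25
sum(d^2) = 50.
Step 3: rho = 1 - 6*50 / (8*(8^2 - 1)) = 1 - 300/504 = 0.404762.
Step 4: Under H0, t = rho * sqrt((n-2)/(1-rho^2)) = 1.0842 ~ t(6).
Step 5: Two-sided p-value from the t-distribution with 6 df = 0.319889.
Step 6: alpha = 0.1. fail to reject H0.

rho = 0.4048, p = 0.319889, fail to reject H0 at alpha = 0.1.


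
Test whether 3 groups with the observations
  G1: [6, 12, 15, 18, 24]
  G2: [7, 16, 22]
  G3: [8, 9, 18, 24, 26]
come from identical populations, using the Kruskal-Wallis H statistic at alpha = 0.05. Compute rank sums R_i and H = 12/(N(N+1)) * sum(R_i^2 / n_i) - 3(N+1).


Step 1: Combine all N = 13 observations and assign midranks.
sorted (value, group, rank): (6,G1,1), (7,G2,2), (8,G3,3), (9,G3,4), (12,G1,5), (15,G1,6), (16,G2,7), (18,G1,8.5), (18,G3,8.5), (22,G2,10), (24,G1,11.5), (24,G3,11.5), (26,G3,13)
Step 2: Sum ranks within each group.
R_1 = 32 (n_1 = 5)
R_2 = 19 (n_2 = 3)
R_3 = 40 (n_3 = 5)
Step 3: H = 12/(N(N+1)) * sum(R_i^2/n_i) - 3(N+1)
     = 12/(13*14) * (32^2/5 + 19^2/3 + 40^2/5) - 3*14
     = 0.065934 * 645.133 - 42
     = 0.536264.
Step 4: Ties present; correction factor C = 1 - 12/(13^3 - 13) = 0.994505. Corrected H = 0.536264 / 0.994505 = 0.539227.
Step 5: Under H0, H ~ chi^2(2); p-value = 0.763675.
Step 6: alpha = 0.05. fail to reject H0.

H = 0.5392, df = 2, p = 0.763675, fail to reject H0.


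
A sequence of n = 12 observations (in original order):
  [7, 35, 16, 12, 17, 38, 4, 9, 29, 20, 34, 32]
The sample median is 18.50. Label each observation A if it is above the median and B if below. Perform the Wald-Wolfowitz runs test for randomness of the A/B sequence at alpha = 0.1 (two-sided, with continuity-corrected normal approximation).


Step 1: Compute median = 18.50; label A = above, B = below.
Labels in order: BABBBABBAAAA  (n_A = 6, n_B = 6)
Step 2: Count runs R = 6.
Step 3: Under H0 (random ordering), E[R] = 2*n_A*n_B/(n_A+n_B) + 1 = 2*6*6/12 + 1 = 7.0000.
        Var[R] = 2*n_A*n_B*(2*n_A*n_B - n_A - n_B) / ((n_A+n_B)^2 * (n_A+n_B-1)) = 4320/1584 = 2.7273.
        SD[R] = 1.6514.
Step 4: Continuity-corrected z = (R + 0.5 - E[R]) / SD[R] = (6 + 0.5 - 7.0000) / 1.6514 = -0.3028.
Step 5: Two-sided p-value via normal approximation = 2*(1 - Phi(|z|)) = 0.762069.
Step 6: alpha = 0.1. fail to reject H0.

R = 6, z = -0.3028, p = 0.762069, fail to reject H0.


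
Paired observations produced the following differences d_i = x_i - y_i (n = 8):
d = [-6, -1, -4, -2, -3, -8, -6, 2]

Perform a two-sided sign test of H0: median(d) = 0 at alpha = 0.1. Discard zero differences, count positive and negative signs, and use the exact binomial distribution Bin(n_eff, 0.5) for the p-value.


Step 1: Discard zero differences. Original n = 8; n_eff = number of nonzero differences = 8.
Nonzero differences (with sign): -6, -1, -4, -2, -3, -8, -6, +2
Step 2: Count signs: positive = 1, negative = 7.
Step 3: Under H0: P(positive) = 0.5, so the number of positives S ~ Bin(8, 0.5).
Step 4: Two-sided exact p-value = sum of Bin(8,0.5) probabilities at or below the observed probability = 0.070312.
Step 5: alpha = 0.1. reject H0.

n_eff = 8, pos = 1, neg = 7, p = 0.070312, reject H0.


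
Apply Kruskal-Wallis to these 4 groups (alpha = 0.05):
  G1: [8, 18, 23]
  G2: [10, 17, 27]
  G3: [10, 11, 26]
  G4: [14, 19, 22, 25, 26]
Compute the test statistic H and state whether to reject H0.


Step 1: Combine all N = 14 observations and assign midranks.
sorted (value, group, rank): (8,G1,1), (10,G2,2.5), (10,G3,2.5), (11,G3,4), (14,G4,5), (17,G2,6), (18,G1,7), (19,G4,8), (22,G4,9), (23,G1,10), (25,G4,11), (26,G3,12.5), (26,G4,12.5), (27,G2,14)
Step 2: Sum ranks within each group.
R_1 = 18 (n_1 = 3)
R_2 = 22.5 (n_2 = 3)
R_3 = 19 (n_3 = 3)
R_4 = 45.5 (n_4 = 5)
Step 3: H = 12/(N(N+1)) * sum(R_i^2/n_i) - 3(N+1)
     = 12/(14*15) * (18^2/3 + 22.5^2/3 + 19^2/3 + 45.5^2/5) - 3*15
     = 0.057143 * 811.133 - 45
     = 1.350476.
Step 4: Ties present; correction factor C = 1 - 12/(14^3 - 14) = 0.995604. Corrected H = 1.350476 / 0.995604 = 1.356439.
Step 5: Under H0, H ~ chi^2(3); p-value = 0.715777.
Step 6: alpha = 0.05. fail to reject H0.

H = 1.3564, df = 3, p = 0.715777, fail to reject H0.


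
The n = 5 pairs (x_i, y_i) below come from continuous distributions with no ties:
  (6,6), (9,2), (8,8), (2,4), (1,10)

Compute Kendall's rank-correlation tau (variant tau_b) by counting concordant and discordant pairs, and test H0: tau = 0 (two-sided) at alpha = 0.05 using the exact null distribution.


Step 1: Enumerate the 10 unordered pairs (i,j) with i<j and classify each by sign(x_j-x_i) * sign(y_j-y_i).
  (1,2):dx=+3,dy=-4->D; (1,3):dx=+2,dy=+2->C; (1,4):dx=-4,dy=-2->C; (1,5):dx=-5,dy=+4->D
  (2,3):dx=-1,dy=+6->D; (2,4):dx=-7,dy=+2->D; (2,5):dx=-8,dy=+8->D; (3,4):dx=-6,dy=-4->C
  (3,5):dx=-7,dy=+2->D; (4,5):dx=-1,dy=+6->D
Step 2: C = 3, D = 7, total pairs = 10.
Step 3: tau = (C - D)/(n(n-1)/2) = (3 - 7)/10 = -0.400000.
Step 4: Exact two-sided p-value (enumerate n! = 120 permutations of y under H0): p = 0.483333.
Step 5: alpha = 0.05. fail to reject H0.

tau_b = -0.4000 (C=3, D=7), p = 0.483333, fail to reject H0.


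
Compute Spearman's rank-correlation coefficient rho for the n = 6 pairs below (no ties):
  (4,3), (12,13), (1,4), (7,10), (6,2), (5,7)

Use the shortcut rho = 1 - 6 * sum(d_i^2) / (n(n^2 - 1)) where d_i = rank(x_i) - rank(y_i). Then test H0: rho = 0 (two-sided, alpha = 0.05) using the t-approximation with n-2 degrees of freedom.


Step 1: Rank x and y separately (midranks; no ties here).
rank(x): 4->2, 12->6, 1->1, 7->5, 6->4, 5->3
rank(y): 3->2, 13->6, 4->3, 10->5, 2->1, 7->4
Step 2: d_i = R_x(i) - R_y(i); compute d_i^2.
  (2-2)^2=0, (6-6)^2=0, (1-3)^2=4, (5-5)^2=0, (4-1)^2=9, (3-4)^2=1
sum(d^2) = 14.
Step 3: rho = 1 - 6*14 / (6*(6^2 - 1)) = 1 - 84/210 = 0.600000.
Step 4: Under H0, t = rho * sqrt((n-2)/(1-rho^2)) = 1.5000 ~ t(4).
Step 5: Two-sided p-value from the t-distribution with 4 df = 0.208000.
Step 6: alpha = 0.05. fail to reject H0.

rho = 0.6000, p = 0.208000, fail to reject H0 at alpha = 0.05.


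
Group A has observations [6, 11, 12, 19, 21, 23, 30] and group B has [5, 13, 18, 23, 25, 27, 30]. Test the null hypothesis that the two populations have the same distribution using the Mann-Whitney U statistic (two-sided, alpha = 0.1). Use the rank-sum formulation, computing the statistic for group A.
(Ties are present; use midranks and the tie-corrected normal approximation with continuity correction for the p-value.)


Step 1: Combine and sort all 14 observations; assign midranks.
sorted (value, group): (5,Y), (6,X), (11,X), (12,X), (13,Y), (18,Y), (19,X), (21,X), (23,X), (23,Y), (25,Y), (27,Y), (30,X), (30,Y)
ranks: 5->1, 6->2, 11->3, 12->4, 13->5, 18->6, 19->7, 21->8, 23->9.5, 23->9.5, 25->11, 27->12, 30->13.5, 30->13.5
Step 2: Rank sum for X: R1 = 2 + 3 + 4 + 7 + 8 + 9.5 + 13.5 = 47.
Step 3: U_X = R1 - n1(n1+1)/2 = 47 - 7*8/2 = 47 - 28 = 19.
       U_Y = n1*n2 - U_X = 49 - 19 = 30.
Step 4: Ties are present, so use the tie-corrected normal approximation (with continuity correction) for the p-value.
Step 5: p-value = 0.521987; compare to alpha = 0.1. fail to reject H0.

U_X = 19, p = 0.521987, fail to reject H0 at alpha = 0.1.


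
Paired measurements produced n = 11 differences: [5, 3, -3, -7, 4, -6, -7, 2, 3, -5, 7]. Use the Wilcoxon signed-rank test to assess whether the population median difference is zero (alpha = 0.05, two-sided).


Step 1: Drop any zero differences (none here) and take |d_i|.
|d| = [5, 3, 3, 7, 4, 6, 7, 2, 3, 5, 7]
Step 2: Midrank |d_i| (ties get averaged ranks).
ranks: |5|->6.5, |3|->3, |3|->3, |7|->10, |4|->5, |6|->8, |7|->10, |2|->1, |3|->3, |5|->6.5, |7|->10
Step 3: Attach original signs; sum ranks with positive sign and with negative sign.
W+ = 6.5 + 3 + 5 + 1 + 3 + 10 = 28.5
W- = 3 + 10 + 8 + 10 + 6.5 = 37.5
(Check: W+ + W- = 66 should equal n(n+1)/2 = 66.)
Step 4: Test statistic W = min(W+, W-) = 28.5.
Step 5: Ties in |d|, so use the tie-corrected normal approximation.
        E[W] = n(n+1)/4 = 11*12/4 = 33.
        Tie groups: |d|=3 (t=3), |d|=5 (t=2), |d|=7 (t=3); sum(t^3 - t) = 54.
        Var[W] = n(n+1)(2n+1)/24 - sum(t^3-t)/48 = 3036/24 - 54/48 = 125.375.
        z = (W - E[W]) / sqrt(Var[W]) = (28.5 - 33) / 11.1971 = -0.4019.
        Two-sided p = 2*Phi(z) = 0.687765.
Step 6: alpha = 0.05. fail to reject H0.

W+ = 28.5, W- = 37.5, W = min = 28.5, p = 0.687765, fail to reject H0.


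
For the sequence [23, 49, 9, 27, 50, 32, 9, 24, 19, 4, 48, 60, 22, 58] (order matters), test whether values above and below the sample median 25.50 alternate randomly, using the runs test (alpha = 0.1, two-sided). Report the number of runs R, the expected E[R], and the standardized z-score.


Step 1: Compute median = 25.50; label A = above, B = below.
Labels in order: BABAAABBBBAABA  (n_A = 7, n_B = 7)
Step 2: Count runs R = 8.
Step 3: Under H0 (random ordering), E[R] = 2*n_A*n_B/(n_A+n_B) + 1 = 2*7*7/14 + 1 = 8.0000.
        Var[R] = 2*n_A*n_B*(2*n_A*n_B - n_A - n_B) / ((n_A+n_B)^2 * (n_A+n_B-1)) = 8232/2548 = 3.2308.
        SD[R] = 1.7974.
Step 4: R = E[R], so z = 0 with no continuity correction.
Step 5: Two-sided p-value via normal approximation = 2*(1 - Phi(|z|)) = 1.000000.
Step 6: alpha = 0.1. fail to reject H0.

R = 8, z = 0.0000, p = 1.000000, fail to reject H0.


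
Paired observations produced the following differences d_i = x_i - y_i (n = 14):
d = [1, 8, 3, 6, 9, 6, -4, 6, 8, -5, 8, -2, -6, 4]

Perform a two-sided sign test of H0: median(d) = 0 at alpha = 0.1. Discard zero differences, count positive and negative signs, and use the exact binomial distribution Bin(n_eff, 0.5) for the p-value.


Step 1: Discard zero differences. Original n = 14; n_eff = number of nonzero differences = 14.
Nonzero differences (with sign): +1, +8, +3, +6, +9, +6, -4, +6, +8, -5, +8, -2, -6, +4
Step 2: Count signs: positive = 10, negative = 4.
Step 3: Under H0: P(positive) = 0.5, so the number of positives S ~ Bin(14, 0.5).
Step 4: Two-sided exact p-value = sum of Bin(14,0.5) probabilities at or below the observed probability = 0.179565.
Step 5: alpha = 0.1. fail to reject H0.

n_eff = 14, pos = 10, neg = 4, p = 0.179565, fail to reject H0.


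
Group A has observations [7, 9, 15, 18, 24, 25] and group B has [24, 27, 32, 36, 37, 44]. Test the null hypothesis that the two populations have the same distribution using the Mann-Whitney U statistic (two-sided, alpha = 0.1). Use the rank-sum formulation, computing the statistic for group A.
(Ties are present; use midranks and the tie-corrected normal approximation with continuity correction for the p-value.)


Step 1: Combine and sort all 12 observations; assign midranks.
sorted (value, group): (7,X), (9,X), (15,X), (18,X), (24,X), (24,Y), (25,X), (27,Y), (32,Y), (36,Y), (37,Y), (44,Y)
ranks: 7->1, 9->2, 15->3, 18->4, 24->5.5, 24->5.5, 25->7, 27->8, 32->9, 36->10, 37->11, 44->12
Step 2: Rank sum for X: R1 = 1 + 2 + 3 + 4 + 5.5 + 7 = 22.5.
Step 3: U_X = R1 - n1(n1+1)/2 = 22.5 - 6*7/2 = 22.5 - 21 = 1.5.
       U_Y = n1*n2 - U_X = 36 - 1.5 = 34.5.
Step 4: Ties are present, so use the tie-corrected normal approximation (with continuity correction) for the p-value.
Step 5: p-value = 0.010272; compare to alpha = 0.1. reject H0.

U_X = 1.5, p = 0.010272, reject H0 at alpha = 0.1.


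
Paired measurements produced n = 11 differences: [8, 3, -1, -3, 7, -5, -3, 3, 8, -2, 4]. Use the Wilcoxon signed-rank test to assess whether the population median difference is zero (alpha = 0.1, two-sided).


Step 1: Drop any zero differences (none here) and take |d_i|.
|d| = [8, 3, 1, 3, 7, 5, 3, 3, 8, 2, 4]
Step 2: Midrank |d_i| (ties get averaged ranks).
ranks: |8|->10.5, |3|->4.5, |1|->1, |3|->4.5, |7|->9, |5|->8, |3|->4.5, |3|->4.5, |8|->10.5, |2|->2, |4|->7
Step 3: Attach original signs; sum ranks with positive sign and with negative sign.
W+ = 10.5 + 4.5 + 9 + 4.5 + 10.5 + 7 = 46
W- = 1 + 4.5 + 8 + 4.5 + 2 = 20
(Check: W+ + W- = 66 should equal n(n+1)/2 = 66.)
Step 4: Test statistic W = min(W+, W-) = 20.
Step 5: Ties in |d|, so use the tie-corrected normal approximation.
        E[W] = n(n+1)/4 = 11*12/4 = 33.
        Tie groups: |d|=3 (t=4), |d|=8 (t=2); sum(t^3 - t) = 66.
        Var[W] = n(n+1)(2n+1)/24 - sum(t^3-t)/48 = 3036/24 - 66/48 = 125.125.
        z = (W - E[W]) / sqrt(Var[W]) = (20 - 33) / 11.1859 = -1.1622.
        Two-sided p = 2*Phi(z) = 0.245165.
Step 6: alpha = 0.1. fail to reject H0.

W+ = 46, W- = 20, W = min = 20, p = 0.245165, fail to reject H0.


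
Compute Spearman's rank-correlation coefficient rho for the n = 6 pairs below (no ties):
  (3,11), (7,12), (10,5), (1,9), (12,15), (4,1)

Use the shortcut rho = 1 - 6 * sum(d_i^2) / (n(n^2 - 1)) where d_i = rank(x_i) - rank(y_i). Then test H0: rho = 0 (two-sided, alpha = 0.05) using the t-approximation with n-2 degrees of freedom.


Step 1: Rank x and y separately (midranks; no ties here).
rank(x): 3->2, 7->4, 10->5, 1->1, 12->6, 4->3
rank(y): 11->4, 12->5, 5->2, 9->3, 15->6, 1->1
Step 2: d_i = R_x(i) - R_y(i); compute d_i^2.
  (2-4)^2=4, (4-5)^2=1, (5-2)^2=9, (1-3)^2=4, (6-6)^2=0, (3-1)^2=4
sum(d^2) = 22.
Step 3: rho = 1 - 6*22 / (6*(6^2 - 1)) = 1 - 132/210 = 0.371429.
Step 4: Under H0, t = rho * sqrt((n-2)/(1-rho^2)) = 0.8001 ~ t(4).
Step 5: Two-sided p-value from the t-distribution with 4 df = 0.468478.
Step 6: alpha = 0.05. fail to reject H0.

rho = 0.3714, p = 0.468478, fail to reject H0 at alpha = 0.05.
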